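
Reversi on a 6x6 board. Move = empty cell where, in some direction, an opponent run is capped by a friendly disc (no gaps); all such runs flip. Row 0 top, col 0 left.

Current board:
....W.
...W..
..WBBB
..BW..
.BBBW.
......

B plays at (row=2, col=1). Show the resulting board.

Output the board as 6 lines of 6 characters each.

Answer: ....W.
...W..
.BBBBB
..BW..
.BBBW.
......

Derivation:
Place B at (2,1); scan 8 dirs for brackets.
Dir NW: first cell '.' (not opp) -> no flip
Dir N: first cell '.' (not opp) -> no flip
Dir NE: first cell '.' (not opp) -> no flip
Dir W: first cell '.' (not opp) -> no flip
Dir E: opp run (2,2) capped by B -> flip
Dir SW: first cell '.' (not opp) -> no flip
Dir S: first cell '.' (not opp) -> no flip
Dir SE: first cell 'B' (not opp) -> no flip
All flips: (2,2)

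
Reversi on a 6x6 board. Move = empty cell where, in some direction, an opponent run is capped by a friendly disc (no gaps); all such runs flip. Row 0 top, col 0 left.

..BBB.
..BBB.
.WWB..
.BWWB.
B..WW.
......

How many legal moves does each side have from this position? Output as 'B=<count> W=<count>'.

-- B to move --
(1,0): no bracket -> illegal
(1,1): flips 1 -> legal
(2,0): flips 2 -> legal
(2,4): no bracket -> illegal
(3,0): flips 1 -> legal
(3,5): no bracket -> illegal
(4,1): flips 1 -> legal
(4,2): flips 2 -> legal
(4,5): no bracket -> illegal
(5,2): flips 1 -> legal
(5,3): flips 2 -> legal
(5,4): flips 1 -> legal
(5,5): no bracket -> illegal
B mobility = 8
-- W to move --
(0,1): no bracket -> illegal
(0,5): flips 2 -> legal
(1,1): no bracket -> illegal
(1,5): no bracket -> illegal
(2,0): no bracket -> illegal
(2,4): flips 2 -> legal
(2,5): flips 1 -> legal
(3,0): flips 1 -> legal
(3,5): flips 1 -> legal
(4,1): flips 1 -> legal
(4,2): no bracket -> illegal
(4,5): no bracket -> illegal
(5,0): no bracket -> illegal
(5,1): no bracket -> illegal
W mobility = 6

Answer: B=8 W=6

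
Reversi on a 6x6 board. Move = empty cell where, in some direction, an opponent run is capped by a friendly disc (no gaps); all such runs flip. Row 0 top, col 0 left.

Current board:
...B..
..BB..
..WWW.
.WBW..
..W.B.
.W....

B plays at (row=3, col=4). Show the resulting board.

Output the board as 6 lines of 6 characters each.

Answer: ...B..
..BB..
..WBW.
.WBBB.
..W.B.
.W....

Derivation:
Place B at (3,4); scan 8 dirs for brackets.
Dir NW: opp run (2,3) capped by B -> flip
Dir N: opp run (2,4), next='.' -> no flip
Dir NE: first cell '.' (not opp) -> no flip
Dir W: opp run (3,3) capped by B -> flip
Dir E: first cell '.' (not opp) -> no flip
Dir SW: first cell '.' (not opp) -> no flip
Dir S: first cell 'B' (not opp) -> no flip
Dir SE: first cell '.' (not opp) -> no flip
All flips: (2,3) (3,3)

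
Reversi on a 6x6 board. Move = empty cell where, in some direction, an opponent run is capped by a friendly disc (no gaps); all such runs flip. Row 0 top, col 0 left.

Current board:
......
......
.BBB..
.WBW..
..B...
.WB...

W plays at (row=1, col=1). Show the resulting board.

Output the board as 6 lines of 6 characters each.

Answer: ......
.W....
.WWB..
.WBW..
..B...
.WB...

Derivation:
Place W at (1,1); scan 8 dirs for brackets.
Dir NW: first cell '.' (not opp) -> no flip
Dir N: first cell '.' (not opp) -> no flip
Dir NE: first cell '.' (not opp) -> no flip
Dir W: first cell '.' (not opp) -> no flip
Dir E: first cell '.' (not opp) -> no flip
Dir SW: first cell '.' (not opp) -> no flip
Dir S: opp run (2,1) capped by W -> flip
Dir SE: opp run (2,2) capped by W -> flip
All flips: (2,1) (2,2)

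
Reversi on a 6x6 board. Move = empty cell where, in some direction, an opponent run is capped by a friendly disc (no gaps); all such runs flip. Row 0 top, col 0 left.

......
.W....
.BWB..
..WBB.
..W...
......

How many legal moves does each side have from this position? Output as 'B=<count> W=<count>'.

-- B to move --
(0,0): flips 2 -> legal
(0,1): flips 1 -> legal
(0,2): no bracket -> illegal
(1,0): no bracket -> illegal
(1,2): no bracket -> illegal
(1,3): no bracket -> illegal
(2,0): no bracket -> illegal
(3,1): flips 1 -> legal
(4,1): flips 1 -> legal
(4,3): flips 1 -> legal
(5,1): flips 1 -> legal
(5,2): no bracket -> illegal
(5,3): no bracket -> illegal
B mobility = 6
-- W to move --
(1,0): flips 1 -> legal
(1,2): no bracket -> illegal
(1,3): no bracket -> illegal
(1,4): flips 1 -> legal
(2,0): flips 1 -> legal
(2,4): flips 2 -> legal
(2,5): no bracket -> illegal
(3,0): no bracket -> illegal
(3,1): flips 1 -> legal
(3,5): flips 2 -> legal
(4,3): no bracket -> illegal
(4,4): flips 1 -> legal
(4,5): no bracket -> illegal
W mobility = 7

Answer: B=6 W=7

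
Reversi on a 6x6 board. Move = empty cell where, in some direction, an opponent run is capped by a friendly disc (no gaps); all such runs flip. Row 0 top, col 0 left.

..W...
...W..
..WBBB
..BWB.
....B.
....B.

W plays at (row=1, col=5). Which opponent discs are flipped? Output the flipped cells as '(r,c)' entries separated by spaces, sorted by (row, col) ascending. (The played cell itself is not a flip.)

Answer: (2,4)

Derivation:
Dir NW: first cell '.' (not opp) -> no flip
Dir N: first cell '.' (not opp) -> no flip
Dir NE: edge -> no flip
Dir W: first cell '.' (not opp) -> no flip
Dir E: edge -> no flip
Dir SW: opp run (2,4) capped by W -> flip
Dir S: opp run (2,5), next='.' -> no flip
Dir SE: edge -> no flip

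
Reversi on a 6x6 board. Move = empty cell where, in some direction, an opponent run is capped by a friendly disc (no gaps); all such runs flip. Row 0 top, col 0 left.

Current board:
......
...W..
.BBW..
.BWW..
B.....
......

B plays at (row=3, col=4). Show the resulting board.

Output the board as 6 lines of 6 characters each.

Answer: ......
...W..
.BBW..
.BBBB.
B.....
......

Derivation:
Place B at (3,4); scan 8 dirs for brackets.
Dir NW: opp run (2,3), next='.' -> no flip
Dir N: first cell '.' (not opp) -> no flip
Dir NE: first cell '.' (not opp) -> no flip
Dir W: opp run (3,3) (3,2) capped by B -> flip
Dir E: first cell '.' (not opp) -> no flip
Dir SW: first cell '.' (not opp) -> no flip
Dir S: first cell '.' (not opp) -> no flip
Dir SE: first cell '.' (not opp) -> no flip
All flips: (3,2) (3,3)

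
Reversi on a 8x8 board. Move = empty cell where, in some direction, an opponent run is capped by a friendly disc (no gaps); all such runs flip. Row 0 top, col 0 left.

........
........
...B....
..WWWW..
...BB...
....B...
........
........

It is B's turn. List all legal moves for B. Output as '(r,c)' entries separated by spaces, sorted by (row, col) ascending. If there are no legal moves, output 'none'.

(2,1): flips 1 -> legal
(2,2): flips 1 -> legal
(2,4): flips 1 -> legal
(2,5): flips 1 -> legal
(2,6): flips 1 -> legal
(3,1): no bracket -> illegal
(3,6): no bracket -> illegal
(4,1): flips 1 -> legal
(4,2): no bracket -> illegal
(4,5): flips 1 -> legal
(4,6): no bracket -> illegal

Answer: (2,1) (2,2) (2,4) (2,5) (2,6) (4,1) (4,5)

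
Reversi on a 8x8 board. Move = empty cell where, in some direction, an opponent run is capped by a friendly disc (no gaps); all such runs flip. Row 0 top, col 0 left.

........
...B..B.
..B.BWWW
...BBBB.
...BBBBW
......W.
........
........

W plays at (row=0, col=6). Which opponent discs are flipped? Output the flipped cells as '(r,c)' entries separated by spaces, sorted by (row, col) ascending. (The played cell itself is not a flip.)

Dir NW: edge -> no flip
Dir N: edge -> no flip
Dir NE: edge -> no flip
Dir W: first cell '.' (not opp) -> no flip
Dir E: first cell '.' (not opp) -> no flip
Dir SW: first cell '.' (not opp) -> no flip
Dir S: opp run (1,6) capped by W -> flip
Dir SE: first cell '.' (not opp) -> no flip

Answer: (1,6)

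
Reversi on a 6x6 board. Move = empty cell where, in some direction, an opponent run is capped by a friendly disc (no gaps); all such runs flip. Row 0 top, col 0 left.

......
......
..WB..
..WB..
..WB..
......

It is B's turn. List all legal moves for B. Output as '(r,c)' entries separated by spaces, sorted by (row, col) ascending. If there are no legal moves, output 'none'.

(1,1): flips 1 -> legal
(1,2): no bracket -> illegal
(1,3): no bracket -> illegal
(2,1): flips 2 -> legal
(3,1): flips 1 -> legal
(4,1): flips 2 -> legal
(5,1): flips 1 -> legal
(5,2): no bracket -> illegal
(5,3): no bracket -> illegal

Answer: (1,1) (2,1) (3,1) (4,1) (5,1)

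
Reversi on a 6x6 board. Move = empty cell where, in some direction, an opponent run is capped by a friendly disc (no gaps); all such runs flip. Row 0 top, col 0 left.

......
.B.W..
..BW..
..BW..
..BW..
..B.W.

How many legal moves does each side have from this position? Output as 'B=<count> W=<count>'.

Answer: B=5 W=5

Derivation:
-- B to move --
(0,2): no bracket -> illegal
(0,3): no bracket -> illegal
(0,4): flips 1 -> legal
(1,2): no bracket -> illegal
(1,4): flips 1 -> legal
(2,4): flips 2 -> legal
(3,4): flips 2 -> legal
(4,4): flips 2 -> legal
(4,5): no bracket -> illegal
(5,3): no bracket -> illegal
(5,5): no bracket -> illegal
B mobility = 5
-- W to move --
(0,0): flips 2 -> legal
(0,1): no bracket -> illegal
(0,2): no bracket -> illegal
(1,0): no bracket -> illegal
(1,2): no bracket -> illegal
(2,0): no bracket -> illegal
(2,1): flips 2 -> legal
(3,1): flips 2 -> legal
(4,1): flips 2 -> legal
(5,1): flips 1 -> legal
(5,3): no bracket -> illegal
W mobility = 5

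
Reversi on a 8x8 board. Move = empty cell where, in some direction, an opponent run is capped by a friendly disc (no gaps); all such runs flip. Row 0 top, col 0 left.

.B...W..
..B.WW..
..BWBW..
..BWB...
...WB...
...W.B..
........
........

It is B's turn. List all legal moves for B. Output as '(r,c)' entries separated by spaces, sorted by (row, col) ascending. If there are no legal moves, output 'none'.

(0,3): no bracket -> illegal
(0,4): flips 1 -> legal
(0,6): flips 1 -> legal
(1,3): no bracket -> illegal
(1,6): flips 1 -> legal
(2,6): flips 1 -> legal
(3,5): no bracket -> illegal
(3,6): no bracket -> illegal
(4,2): flips 2 -> legal
(5,2): flips 1 -> legal
(5,4): flips 1 -> legal
(6,2): flips 1 -> legal
(6,3): no bracket -> illegal
(6,4): no bracket -> illegal

Answer: (0,4) (0,6) (1,6) (2,6) (4,2) (5,2) (5,4) (6,2)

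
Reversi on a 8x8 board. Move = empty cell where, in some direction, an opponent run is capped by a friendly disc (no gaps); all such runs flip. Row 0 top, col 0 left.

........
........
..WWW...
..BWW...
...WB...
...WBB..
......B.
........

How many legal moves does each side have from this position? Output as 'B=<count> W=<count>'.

Answer: B=7 W=10

Derivation:
-- B to move --
(1,1): flips 2 -> legal
(1,2): flips 1 -> legal
(1,3): no bracket -> illegal
(1,4): flips 3 -> legal
(1,5): no bracket -> illegal
(2,1): no bracket -> illegal
(2,5): no bracket -> illegal
(3,1): no bracket -> illegal
(3,5): flips 2 -> legal
(4,2): flips 1 -> legal
(4,5): no bracket -> illegal
(5,2): flips 1 -> legal
(6,2): flips 1 -> legal
(6,3): no bracket -> illegal
(6,4): no bracket -> illegal
B mobility = 7
-- W to move --
(2,1): flips 1 -> legal
(3,1): flips 1 -> legal
(3,5): flips 1 -> legal
(4,1): flips 1 -> legal
(4,2): flips 1 -> legal
(4,5): flips 1 -> legal
(4,6): no bracket -> illegal
(5,6): flips 2 -> legal
(5,7): no bracket -> illegal
(6,3): no bracket -> illegal
(6,4): flips 2 -> legal
(6,5): flips 1 -> legal
(6,7): no bracket -> illegal
(7,5): no bracket -> illegal
(7,6): no bracket -> illegal
(7,7): flips 3 -> legal
W mobility = 10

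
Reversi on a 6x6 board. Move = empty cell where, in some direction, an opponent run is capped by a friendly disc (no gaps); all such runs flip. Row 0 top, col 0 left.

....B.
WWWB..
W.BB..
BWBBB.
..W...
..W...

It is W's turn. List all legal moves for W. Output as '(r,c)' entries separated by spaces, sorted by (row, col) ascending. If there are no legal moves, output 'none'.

(0,2): no bracket -> illegal
(0,3): no bracket -> illegal
(0,5): no bracket -> illegal
(1,4): flips 1 -> legal
(1,5): no bracket -> illegal
(2,1): no bracket -> illegal
(2,4): flips 1 -> legal
(2,5): no bracket -> illegal
(3,5): flips 3 -> legal
(4,0): flips 1 -> legal
(4,1): no bracket -> illegal
(4,3): no bracket -> illegal
(4,4): flips 2 -> legal
(4,5): flips 2 -> legal

Answer: (1,4) (2,4) (3,5) (4,0) (4,4) (4,5)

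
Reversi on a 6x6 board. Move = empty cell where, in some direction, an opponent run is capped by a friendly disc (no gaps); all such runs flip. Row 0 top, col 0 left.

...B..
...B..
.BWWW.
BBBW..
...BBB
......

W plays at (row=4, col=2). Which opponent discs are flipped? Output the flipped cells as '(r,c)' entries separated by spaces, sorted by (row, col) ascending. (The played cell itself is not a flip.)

Dir NW: opp run (3,1), next='.' -> no flip
Dir N: opp run (3,2) capped by W -> flip
Dir NE: first cell 'W' (not opp) -> no flip
Dir W: first cell '.' (not opp) -> no flip
Dir E: opp run (4,3) (4,4) (4,5), next=edge -> no flip
Dir SW: first cell '.' (not opp) -> no flip
Dir S: first cell '.' (not opp) -> no flip
Dir SE: first cell '.' (not opp) -> no flip

Answer: (3,2)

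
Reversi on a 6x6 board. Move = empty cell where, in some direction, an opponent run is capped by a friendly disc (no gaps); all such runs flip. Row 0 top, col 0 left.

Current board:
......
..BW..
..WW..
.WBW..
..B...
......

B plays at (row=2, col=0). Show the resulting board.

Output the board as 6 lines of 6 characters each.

Place B at (2,0); scan 8 dirs for brackets.
Dir NW: edge -> no flip
Dir N: first cell '.' (not opp) -> no flip
Dir NE: first cell '.' (not opp) -> no flip
Dir W: edge -> no flip
Dir E: first cell '.' (not opp) -> no flip
Dir SW: edge -> no flip
Dir S: first cell '.' (not opp) -> no flip
Dir SE: opp run (3,1) capped by B -> flip
All flips: (3,1)

Answer: ......
..BW..
B.WW..
.BBW..
..B...
......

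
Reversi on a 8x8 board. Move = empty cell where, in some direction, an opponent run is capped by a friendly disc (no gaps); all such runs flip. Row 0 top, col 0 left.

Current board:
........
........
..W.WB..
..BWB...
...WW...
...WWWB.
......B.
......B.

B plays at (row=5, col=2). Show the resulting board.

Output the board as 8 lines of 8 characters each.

Answer: ........
........
..W.WB..
..BWB...
...BW...
..BBBBB.
......B.
......B.

Derivation:
Place B at (5,2); scan 8 dirs for brackets.
Dir NW: first cell '.' (not opp) -> no flip
Dir N: first cell '.' (not opp) -> no flip
Dir NE: opp run (4,3) capped by B -> flip
Dir W: first cell '.' (not opp) -> no flip
Dir E: opp run (5,3) (5,4) (5,5) capped by B -> flip
Dir SW: first cell '.' (not opp) -> no flip
Dir S: first cell '.' (not opp) -> no flip
Dir SE: first cell '.' (not opp) -> no flip
All flips: (4,3) (5,3) (5,4) (5,5)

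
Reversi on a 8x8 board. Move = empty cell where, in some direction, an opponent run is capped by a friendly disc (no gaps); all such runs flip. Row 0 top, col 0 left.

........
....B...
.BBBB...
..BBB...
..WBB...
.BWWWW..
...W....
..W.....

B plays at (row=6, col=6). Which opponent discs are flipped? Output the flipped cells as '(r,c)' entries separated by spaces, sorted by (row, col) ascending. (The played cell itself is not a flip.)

Dir NW: opp run (5,5) capped by B -> flip
Dir N: first cell '.' (not opp) -> no flip
Dir NE: first cell '.' (not opp) -> no flip
Dir W: first cell '.' (not opp) -> no flip
Dir E: first cell '.' (not opp) -> no flip
Dir SW: first cell '.' (not opp) -> no flip
Dir S: first cell '.' (not opp) -> no flip
Dir SE: first cell '.' (not opp) -> no flip

Answer: (5,5)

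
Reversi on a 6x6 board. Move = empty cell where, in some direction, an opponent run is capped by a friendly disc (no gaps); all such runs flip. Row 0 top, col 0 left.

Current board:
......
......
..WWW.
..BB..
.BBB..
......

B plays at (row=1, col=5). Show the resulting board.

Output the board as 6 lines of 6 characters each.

Place B at (1,5); scan 8 dirs for brackets.
Dir NW: first cell '.' (not opp) -> no flip
Dir N: first cell '.' (not opp) -> no flip
Dir NE: edge -> no flip
Dir W: first cell '.' (not opp) -> no flip
Dir E: edge -> no flip
Dir SW: opp run (2,4) capped by B -> flip
Dir S: first cell '.' (not opp) -> no flip
Dir SE: edge -> no flip
All flips: (2,4)

Answer: ......
.....B
..WWB.
..BB..
.BBB..
......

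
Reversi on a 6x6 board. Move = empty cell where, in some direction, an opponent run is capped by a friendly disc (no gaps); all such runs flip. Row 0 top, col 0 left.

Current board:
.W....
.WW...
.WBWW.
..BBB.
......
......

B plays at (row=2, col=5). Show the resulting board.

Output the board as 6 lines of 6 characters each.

Answer: .W....
.WW...
.WBBBB
..BBB.
......
......

Derivation:
Place B at (2,5); scan 8 dirs for brackets.
Dir NW: first cell '.' (not opp) -> no flip
Dir N: first cell '.' (not opp) -> no flip
Dir NE: edge -> no flip
Dir W: opp run (2,4) (2,3) capped by B -> flip
Dir E: edge -> no flip
Dir SW: first cell 'B' (not opp) -> no flip
Dir S: first cell '.' (not opp) -> no flip
Dir SE: edge -> no flip
All flips: (2,3) (2,4)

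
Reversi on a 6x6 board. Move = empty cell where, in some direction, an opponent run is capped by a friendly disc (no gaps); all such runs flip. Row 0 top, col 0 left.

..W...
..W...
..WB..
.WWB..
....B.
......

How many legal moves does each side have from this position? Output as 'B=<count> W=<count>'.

-- B to move --
(0,1): flips 1 -> legal
(0,3): no bracket -> illegal
(1,1): flips 1 -> legal
(1,3): no bracket -> illegal
(2,0): no bracket -> illegal
(2,1): flips 1 -> legal
(3,0): flips 2 -> legal
(4,0): no bracket -> illegal
(4,1): flips 1 -> legal
(4,2): no bracket -> illegal
(4,3): no bracket -> illegal
B mobility = 5
-- W to move --
(1,3): no bracket -> illegal
(1,4): flips 1 -> legal
(2,4): flips 1 -> legal
(3,4): flips 2 -> legal
(3,5): no bracket -> illegal
(4,2): no bracket -> illegal
(4,3): no bracket -> illegal
(4,5): no bracket -> illegal
(5,3): no bracket -> illegal
(5,4): no bracket -> illegal
(5,5): flips 2 -> legal
W mobility = 4

Answer: B=5 W=4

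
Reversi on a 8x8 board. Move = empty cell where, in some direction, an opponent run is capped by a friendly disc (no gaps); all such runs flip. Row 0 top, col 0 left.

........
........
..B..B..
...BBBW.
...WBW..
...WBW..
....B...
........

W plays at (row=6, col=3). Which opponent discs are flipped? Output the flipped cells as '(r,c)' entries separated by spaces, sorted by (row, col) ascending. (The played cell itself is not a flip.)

Answer: (5,4)

Derivation:
Dir NW: first cell '.' (not opp) -> no flip
Dir N: first cell 'W' (not opp) -> no flip
Dir NE: opp run (5,4) capped by W -> flip
Dir W: first cell '.' (not opp) -> no flip
Dir E: opp run (6,4), next='.' -> no flip
Dir SW: first cell '.' (not opp) -> no flip
Dir S: first cell '.' (not opp) -> no flip
Dir SE: first cell '.' (not opp) -> no flip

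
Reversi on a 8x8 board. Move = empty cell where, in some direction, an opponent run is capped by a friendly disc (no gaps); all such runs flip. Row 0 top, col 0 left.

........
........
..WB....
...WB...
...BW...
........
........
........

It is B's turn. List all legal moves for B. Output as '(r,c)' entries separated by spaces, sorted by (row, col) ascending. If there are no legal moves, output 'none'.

Answer: (2,1) (3,2) (4,5) (5,4)

Derivation:
(1,1): no bracket -> illegal
(1,2): no bracket -> illegal
(1,3): no bracket -> illegal
(2,1): flips 1 -> legal
(2,4): no bracket -> illegal
(3,1): no bracket -> illegal
(3,2): flips 1 -> legal
(3,5): no bracket -> illegal
(4,2): no bracket -> illegal
(4,5): flips 1 -> legal
(5,3): no bracket -> illegal
(5,4): flips 1 -> legal
(5,5): no bracket -> illegal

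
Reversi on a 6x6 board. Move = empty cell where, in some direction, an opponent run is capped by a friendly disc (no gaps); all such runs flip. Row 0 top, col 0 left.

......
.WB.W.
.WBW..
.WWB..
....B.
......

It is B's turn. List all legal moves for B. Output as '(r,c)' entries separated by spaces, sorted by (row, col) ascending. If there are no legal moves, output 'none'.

(0,0): flips 1 -> legal
(0,1): no bracket -> illegal
(0,2): no bracket -> illegal
(0,3): no bracket -> illegal
(0,4): no bracket -> illegal
(0,5): no bracket -> illegal
(1,0): flips 1 -> legal
(1,3): flips 1 -> legal
(1,5): no bracket -> illegal
(2,0): flips 1 -> legal
(2,4): flips 1 -> legal
(2,5): no bracket -> illegal
(3,0): flips 3 -> legal
(3,4): flips 1 -> legal
(4,0): flips 1 -> legal
(4,1): no bracket -> illegal
(4,2): flips 1 -> legal
(4,3): no bracket -> illegal

Answer: (0,0) (1,0) (1,3) (2,0) (2,4) (3,0) (3,4) (4,0) (4,2)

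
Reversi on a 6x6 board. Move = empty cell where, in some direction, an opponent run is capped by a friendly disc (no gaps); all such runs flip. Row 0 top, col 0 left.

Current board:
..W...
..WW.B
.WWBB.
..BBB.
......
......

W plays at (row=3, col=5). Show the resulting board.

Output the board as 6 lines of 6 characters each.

Place W at (3,5); scan 8 dirs for brackets.
Dir NW: opp run (2,4) capped by W -> flip
Dir N: first cell '.' (not opp) -> no flip
Dir NE: edge -> no flip
Dir W: opp run (3,4) (3,3) (3,2), next='.' -> no flip
Dir E: edge -> no flip
Dir SW: first cell '.' (not opp) -> no flip
Dir S: first cell '.' (not opp) -> no flip
Dir SE: edge -> no flip
All flips: (2,4)

Answer: ..W...
..WW.B
.WWBW.
..BBBW
......
......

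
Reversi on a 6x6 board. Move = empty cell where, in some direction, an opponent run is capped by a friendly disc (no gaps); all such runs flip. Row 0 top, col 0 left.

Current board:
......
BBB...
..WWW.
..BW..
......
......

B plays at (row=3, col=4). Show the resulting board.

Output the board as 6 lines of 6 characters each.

Answer: ......
BBB...
..WBW.
..BBB.
......
......

Derivation:
Place B at (3,4); scan 8 dirs for brackets.
Dir NW: opp run (2,3) capped by B -> flip
Dir N: opp run (2,4), next='.' -> no flip
Dir NE: first cell '.' (not opp) -> no flip
Dir W: opp run (3,3) capped by B -> flip
Dir E: first cell '.' (not opp) -> no flip
Dir SW: first cell '.' (not opp) -> no flip
Dir S: first cell '.' (not opp) -> no flip
Dir SE: first cell '.' (not opp) -> no flip
All flips: (2,3) (3,3)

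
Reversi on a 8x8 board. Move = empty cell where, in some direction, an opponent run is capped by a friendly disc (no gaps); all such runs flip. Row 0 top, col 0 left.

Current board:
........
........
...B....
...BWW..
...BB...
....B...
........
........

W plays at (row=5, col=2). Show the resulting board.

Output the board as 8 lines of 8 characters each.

Answer: ........
........
...B....
...BWW..
...WB...
..W.B...
........
........

Derivation:
Place W at (5,2); scan 8 dirs for brackets.
Dir NW: first cell '.' (not opp) -> no flip
Dir N: first cell '.' (not opp) -> no flip
Dir NE: opp run (4,3) capped by W -> flip
Dir W: first cell '.' (not opp) -> no flip
Dir E: first cell '.' (not opp) -> no flip
Dir SW: first cell '.' (not opp) -> no flip
Dir S: first cell '.' (not opp) -> no flip
Dir SE: first cell '.' (not opp) -> no flip
All flips: (4,3)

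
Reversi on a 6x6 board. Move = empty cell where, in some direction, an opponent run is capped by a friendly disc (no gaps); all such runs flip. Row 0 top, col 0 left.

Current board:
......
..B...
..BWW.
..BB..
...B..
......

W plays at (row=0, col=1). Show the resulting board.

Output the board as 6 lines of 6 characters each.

Place W at (0,1); scan 8 dirs for brackets.
Dir NW: edge -> no flip
Dir N: edge -> no flip
Dir NE: edge -> no flip
Dir W: first cell '.' (not opp) -> no flip
Dir E: first cell '.' (not opp) -> no flip
Dir SW: first cell '.' (not opp) -> no flip
Dir S: first cell '.' (not opp) -> no flip
Dir SE: opp run (1,2) capped by W -> flip
All flips: (1,2)

Answer: .W....
..W...
..BWW.
..BB..
...B..
......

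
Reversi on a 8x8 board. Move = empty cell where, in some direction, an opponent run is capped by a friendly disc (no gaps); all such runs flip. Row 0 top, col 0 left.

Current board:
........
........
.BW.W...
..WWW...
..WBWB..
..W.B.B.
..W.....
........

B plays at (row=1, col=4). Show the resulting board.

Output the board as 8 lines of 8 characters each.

Answer: ........
....B...
.BW.B...
..WWB...
..WBBB..
..W.B.B.
..W.....
........

Derivation:
Place B at (1,4); scan 8 dirs for brackets.
Dir NW: first cell '.' (not opp) -> no flip
Dir N: first cell '.' (not opp) -> no flip
Dir NE: first cell '.' (not opp) -> no flip
Dir W: first cell '.' (not opp) -> no flip
Dir E: first cell '.' (not opp) -> no flip
Dir SW: first cell '.' (not opp) -> no flip
Dir S: opp run (2,4) (3,4) (4,4) capped by B -> flip
Dir SE: first cell '.' (not opp) -> no flip
All flips: (2,4) (3,4) (4,4)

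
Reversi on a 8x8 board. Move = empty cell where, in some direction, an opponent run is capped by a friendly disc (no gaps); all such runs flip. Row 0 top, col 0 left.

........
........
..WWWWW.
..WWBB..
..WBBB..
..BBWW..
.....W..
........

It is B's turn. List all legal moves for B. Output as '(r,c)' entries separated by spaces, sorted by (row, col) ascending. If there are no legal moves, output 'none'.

(1,1): flips 2 -> legal
(1,2): flips 4 -> legal
(1,3): flips 3 -> legal
(1,4): flips 1 -> legal
(1,5): flips 1 -> legal
(1,6): flips 1 -> legal
(1,7): flips 1 -> legal
(2,1): flips 1 -> legal
(2,7): no bracket -> illegal
(3,1): flips 3 -> legal
(3,6): no bracket -> illegal
(3,7): no bracket -> illegal
(4,1): flips 1 -> legal
(4,6): no bracket -> illegal
(5,1): no bracket -> illegal
(5,6): flips 2 -> legal
(6,3): flips 1 -> legal
(6,4): flips 1 -> legal
(6,6): flips 1 -> legal
(7,4): no bracket -> illegal
(7,5): flips 2 -> legal
(7,6): flips 2 -> legal

Answer: (1,1) (1,2) (1,3) (1,4) (1,5) (1,6) (1,7) (2,1) (3,1) (4,1) (5,6) (6,3) (6,4) (6,6) (7,5) (7,6)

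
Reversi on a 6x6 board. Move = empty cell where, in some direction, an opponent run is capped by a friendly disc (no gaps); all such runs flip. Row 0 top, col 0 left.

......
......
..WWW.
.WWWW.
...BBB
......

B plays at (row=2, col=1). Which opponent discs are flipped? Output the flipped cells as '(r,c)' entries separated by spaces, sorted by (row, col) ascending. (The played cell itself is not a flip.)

Dir NW: first cell '.' (not opp) -> no flip
Dir N: first cell '.' (not opp) -> no flip
Dir NE: first cell '.' (not opp) -> no flip
Dir W: first cell '.' (not opp) -> no flip
Dir E: opp run (2,2) (2,3) (2,4), next='.' -> no flip
Dir SW: first cell '.' (not opp) -> no flip
Dir S: opp run (3,1), next='.' -> no flip
Dir SE: opp run (3,2) capped by B -> flip

Answer: (3,2)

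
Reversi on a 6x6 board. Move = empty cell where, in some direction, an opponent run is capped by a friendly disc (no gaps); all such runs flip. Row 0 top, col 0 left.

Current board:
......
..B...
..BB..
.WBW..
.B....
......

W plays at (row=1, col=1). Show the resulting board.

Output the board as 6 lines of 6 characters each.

Answer: ......
.WB...
..WB..
.WBW..
.B....
......

Derivation:
Place W at (1,1); scan 8 dirs for brackets.
Dir NW: first cell '.' (not opp) -> no flip
Dir N: first cell '.' (not opp) -> no flip
Dir NE: first cell '.' (not opp) -> no flip
Dir W: first cell '.' (not opp) -> no flip
Dir E: opp run (1,2), next='.' -> no flip
Dir SW: first cell '.' (not opp) -> no flip
Dir S: first cell '.' (not opp) -> no flip
Dir SE: opp run (2,2) capped by W -> flip
All flips: (2,2)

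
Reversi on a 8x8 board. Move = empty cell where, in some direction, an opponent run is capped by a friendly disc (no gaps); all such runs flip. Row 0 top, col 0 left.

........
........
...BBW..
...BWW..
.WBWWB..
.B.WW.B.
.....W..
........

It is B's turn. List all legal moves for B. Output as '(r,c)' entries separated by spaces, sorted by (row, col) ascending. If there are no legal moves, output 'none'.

(1,4): no bracket -> illegal
(1,5): flips 2 -> legal
(1,6): no bracket -> illegal
(2,6): flips 1 -> legal
(3,0): no bracket -> illegal
(3,1): flips 1 -> legal
(3,2): no bracket -> illegal
(3,6): flips 2 -> legal
(4,0): flips 1 -> legal
(4,6): flips 1 -> legal
(5,0): no bracket -> illegal
(5,2): no bracket -> illegal
(5,5): flips 1 -> legal
(6,2): no bracket -> illegal
(6,3): flips 3 -> legal
(6,4): flips 4 -> legal
(6,6): no bracket -> illegal
(7,4): flips 1 -> legal
(7,5): no bracket -> illegal
(7,6): no bracket -> illegal

Answer: (1,5) (2,6) (3,1) (3,6) (4,0) (4,6) (5,5) (6,3) (6,4) (7,4)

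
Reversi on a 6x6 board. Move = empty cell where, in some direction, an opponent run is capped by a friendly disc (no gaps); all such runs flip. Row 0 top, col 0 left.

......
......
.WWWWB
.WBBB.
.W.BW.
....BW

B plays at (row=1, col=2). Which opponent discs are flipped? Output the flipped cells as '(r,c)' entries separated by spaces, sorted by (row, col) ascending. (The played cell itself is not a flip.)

Answer: (2,2) (2,3)

Derivation:
Dir NW: first cell '.' (not opp) -> no flip
Dir N: first cell '.' (not opp) -> no flip
Dir NE: first cell '.' (not opp) -> no flip
Dir W: first cell '.' (not opp) -> no flip
Dir E: first cell '.' (not opp) -> no flip
Dir SW: opp run (2,1), next='.' -> no flip
Dir S: opp run (2,2) capped by B -> flip
Dir SE: opp run (2,3) capped by B -> flip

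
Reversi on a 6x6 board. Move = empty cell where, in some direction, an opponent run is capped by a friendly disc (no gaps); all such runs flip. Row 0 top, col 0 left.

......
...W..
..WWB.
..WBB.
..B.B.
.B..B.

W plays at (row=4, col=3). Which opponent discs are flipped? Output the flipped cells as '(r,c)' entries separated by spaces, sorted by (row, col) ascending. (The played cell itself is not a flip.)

Answer: (3,3)

Derivation:
Dir NW: first cell 'W' (not opp) -> no flip
Dir N: opp run (3,3) capped by W -> flip
Dir NE: opp run (3,4), next='.' -> no flip
Dir W: opp run (4,2), next='.' -> no flip
Dir E: opp run (4,4), next='.' -> no flip
Dir SW: first cell '.' (not opp) -> no flip
Dir S: first cell '.' (not opp) -> no flip
Dir SE: opp run (5,4), next=edge -> no flip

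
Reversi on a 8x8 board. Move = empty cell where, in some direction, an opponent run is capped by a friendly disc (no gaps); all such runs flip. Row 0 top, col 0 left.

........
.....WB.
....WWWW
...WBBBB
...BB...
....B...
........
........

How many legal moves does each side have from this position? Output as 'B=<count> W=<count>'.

Answer: B=8 W=11

Derivation:
-- B to move --
(0,4): flips 2 -> legal
(0,5): flips 2 -> legal
(0,6): no bracket -> illegal
(1,3): flips 1 -> legal
(1,4): flips 3 -> legal
(1,7): flips 2 -> legal
(2,2): flips 1 -> legal
(2,3): flips 1 -> legal
(3,2): flips 1 -> legal
(4,2): no bracket -> illegal
B mobility = 8
-- W to move --
(0,5): flips 1 -> legal
(0,6): flips 1 -> legal
(0,7): flips 1 -> legal
(1,7): flips 1 -> legal
(2,3): no bracket -> illegal
(3,2): no bracket -> illegal
(4,2): no bracket -> illegal
(4,5): flips 2 -> legal
(4,6): flips 2 -> legal
(4,7): flips 2 -> legal
(5,2): flips 2 -> legal
(5,3): flips 3 -> legal
(5,5): flips 1 -> legal
(6,3): no bracket -> illegal
(6,4): flips 3 -> legal
(6,5): no bracket -> illegal
W mobility = 11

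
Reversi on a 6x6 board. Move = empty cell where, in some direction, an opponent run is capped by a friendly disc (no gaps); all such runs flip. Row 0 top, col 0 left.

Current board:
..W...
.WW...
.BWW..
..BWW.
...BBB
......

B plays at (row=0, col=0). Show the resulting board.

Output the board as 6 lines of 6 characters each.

Place B at (0,0); scan 8 dirs for brackets.
Dir NW: edge -> no flip
Dir N: edge -> no flip
Dir NE: edge -> no flip
Dir W: edge -> no flip
Dir E: first cell '.' (not opp) -> no flip
Dir SW: edge -> no flip
Dir S: first cell '.' (not opp) -> no flip
Dir SE: opp run (1,1) (2,2) (3,3) capped by B -> flip
All flips: (1,1) (2,2) (3,3)

Answer: B.W...
.BW...
.BBW..
..BBW.
...BBB
......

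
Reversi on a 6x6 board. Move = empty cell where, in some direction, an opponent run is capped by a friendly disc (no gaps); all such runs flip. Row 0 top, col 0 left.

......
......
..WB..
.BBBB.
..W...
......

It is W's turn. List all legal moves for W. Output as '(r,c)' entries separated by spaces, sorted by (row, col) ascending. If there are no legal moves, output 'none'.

(1,2): no bracket -> illegal
(1,3): no bracket -> illegal
(1,4): no bracket -> illegal
(2,0): flips 1 -> legal
(2,1): no bracket -> illegal
(2,4): flips 2 -> legal
(2,5): no bracket -> illegal
(3,0): no bracket -> illegal
(3,5): no bracket -> illegal
(4,0): flips 1 -> legal
(4,1): no bracket -> illegal
(4,3): no bracket -> illegal
(4,4): flips 1 -> legal
(4,5): no bracket -> illegal

Answer: (2,0) (2,4) (4,0) (4,4)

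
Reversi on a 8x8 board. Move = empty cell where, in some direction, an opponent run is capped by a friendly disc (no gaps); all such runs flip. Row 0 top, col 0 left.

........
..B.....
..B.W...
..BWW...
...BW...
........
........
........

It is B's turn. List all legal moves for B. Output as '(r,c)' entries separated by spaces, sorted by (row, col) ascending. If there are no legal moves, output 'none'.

(1,3): no bracket -> illegal
(1,4): no bracket -> illegal
(1,5): no bracket -> illegal
(2,3): flips 1 -> legal
(2,5): flips 1 -> legal
(3,5): flips 2 -> legal
(4,2): no bracket -> illegal
(4,5): flips 1 -> legal
(5,3): no bracket -> illegal
(5,4): no bracket -> illegal
(5,5): flips 2 -> legal

Answer: (2,3) (2,5) (3,5) (4,5) (5,5)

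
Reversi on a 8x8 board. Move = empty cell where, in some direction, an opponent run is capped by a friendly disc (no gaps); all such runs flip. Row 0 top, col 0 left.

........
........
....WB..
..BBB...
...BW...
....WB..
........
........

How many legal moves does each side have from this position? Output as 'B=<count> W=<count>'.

Answer: B=7 W=6

Derivation:
-- B to move --
(1,3): no bracket -> illegal
(1,4): flips 1 -> legal
(1,5): flips 1 -> legal
(2,3): flips 1 -> legal
(3,5): no bracket -> illegal
(4,5): flips 1 -> legal
(5,3): flips 1 -> legal
(6,3): no bracket -> illegal
(6,4): flips 2 -> legal
(6,5): flips 1 -> legal
B mobility = 7
-- W to move --
(1,4): no bracket -> illegal
(1,5): no bracket -> illegal
(1,6): no bracket -> illegal
(2,1): flips 2 -> legal
(2,2): flips 1 -> legal
(2,3): no bracket -> illegal
(2,6): flips 1 -> legal
(3,1): no bracket -> illegal
(3,5): no bracket -> illegal
(3,6): no bracket -> illegal
(4,1): no bracket -> illegal
(4,2): flips 2 -> legal
(4,5): no bracket -> illegal
(4,6): no bracket -> illegal
(5,2): no bracket -> illegal
(5,3): no bracket -> illegal
(5,6): flips 1 -> legal
(6,4): no bracket -> illegal
(6,5): no bracket -> illegal
(6,6): flips 1 -> legal
W mobility = 6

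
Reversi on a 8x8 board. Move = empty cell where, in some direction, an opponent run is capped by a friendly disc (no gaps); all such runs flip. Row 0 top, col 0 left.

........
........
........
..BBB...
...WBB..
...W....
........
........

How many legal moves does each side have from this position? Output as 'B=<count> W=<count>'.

Answer: B=5 W=5

Derivation:
-- B to move --
(4,2): flips 1 -> legal
(5,2): flips 1 -> legal
(5,4): flips 1 -> legal
(6,2): flips 1 -> legal
(6,3): flips 2 -> legal
(6,4): no bracket -> illegal
B mobility = 5
-- W to move --
(2,1): flips 1 -> legal
(2,2): no bracket -> illegal
(2,3): flips 1 -> legal
(2,4): no bracket -> illegal
(2,5): flips 1 -> legal
(3,1): no bracket -> illegal
(3,5): flips 1 -> legal
(3,6): no bracket -> illegal
(4,1): no bracket -> illegal
(4,2): no bracket -> illegal
(4,6): flips 2 -> legal
(5,4): no bracket -> illegal
(5,5): no bracket -> illegal
(5,6): no bracket -> illegal
W mobility = 5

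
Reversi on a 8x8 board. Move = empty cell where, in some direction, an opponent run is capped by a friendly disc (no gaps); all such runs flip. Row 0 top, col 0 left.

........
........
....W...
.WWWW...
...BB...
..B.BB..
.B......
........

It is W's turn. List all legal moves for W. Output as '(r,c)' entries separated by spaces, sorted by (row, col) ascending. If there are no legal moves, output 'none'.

(3,5): no bracket -> illegal
(4,1): no bracket -> illegal
(4,2): no bracket -> illegal
(4,5): no bracket -> illegal
(4,6): no bracket -> illegal
(5,0): no bracket -> illegal
(5,1): no bracket -> illegal
(5,3): flips 1 -> legal
(5,6): no bracket -> illegal
(6,0): no bracket -> illegal
(6,2): no bracket -> illegal
(6,3): no bracket -> illegal
(6,4): flips 2 -> legal
(6,5): flips 2 -> legal
(6,6): flips 2 -> legal
(7,0): flips 3 -> legal
(7,1): no bracket -> illegal
(7,2): no bracket -> illegal

Answer: (5,3) (6,4) (6,5) (6,6) (7,0)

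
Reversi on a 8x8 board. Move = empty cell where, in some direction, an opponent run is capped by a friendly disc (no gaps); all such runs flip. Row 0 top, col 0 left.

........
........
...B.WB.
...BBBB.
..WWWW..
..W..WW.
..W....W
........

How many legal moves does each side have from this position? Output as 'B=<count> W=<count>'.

-- B to move --
(1,4): flips 1 -> legal
(1,5): flips 1 -> legal
(1,6): flips 1 -> legal
(2,4): flips 1 -> legal
(3,1): no bracket -> illegal
(3,2): no bracket -> illegal
(4,1): no bracket -> illegal
(4,6): no bracket -> illegal
(4,7): no bracket -> illegal
(5,1): flips 1 -> legal
(5,3): flips 2 -> legal
(5,4): flips 2 -> legal
(5,7): no bracket -> illegal
(6,1): flips 2 -> legal
(6,3): no bracket -> illegal
(6,4): no bracket -> illegal
(6,5): flips 2 -> legal
(6,6): flips 2 -> legal
(7,1): no bracket -> illegal
(7,2): no bracket -> illegal
(7,3): no bracket -> illegal
(7,6): no bracket -> illegal
(7,7): no bracket -> illegal
B mobility = 10
-- W to move --
(1,2): flips 2 -> legal
(1,3): flips 2 -> legal
(1,4): no bracket -> illegal
(1,5): no bracket -> illegal
(1,6): no bracket -> illegal
(1,7): flips 2 -> legal
(2,2): flips 1 -> legal
(2,4): flips 2 -> legal
(2,7): flips 2 -> legal
(3,2): no bracket -> illegal
(3,7): no bracket -> illegal
(4,6): no bracket -> illegal
(4,7): flips 1 -> legal
W mobility = 7

Answer: B=10 W=7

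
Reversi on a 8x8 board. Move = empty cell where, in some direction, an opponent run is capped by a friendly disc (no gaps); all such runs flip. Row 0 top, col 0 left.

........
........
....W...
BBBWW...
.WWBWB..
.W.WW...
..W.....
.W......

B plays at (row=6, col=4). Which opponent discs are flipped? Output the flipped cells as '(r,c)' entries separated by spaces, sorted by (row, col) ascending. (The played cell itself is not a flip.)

Dir NW: opp run (5,3) (4,2) capped by B -> flip
Dir N: opp run (5,4) (4,4) (3,4) (2,4), next='.' -> no flip
Dir NE: first cell '.' (not opp) -> no flip
Dir W: first cell '.' (not opp) -> no flip
Dir E: first cell '.' (not opp) -> no flip
Dir SW: first cell '.' (not opp) -> no flip
Dir S: first cell '.' (not opp) -> no flip
Dir SE: first cell '.' (not opp) -> no flip

Answer: (4,2) (5,3)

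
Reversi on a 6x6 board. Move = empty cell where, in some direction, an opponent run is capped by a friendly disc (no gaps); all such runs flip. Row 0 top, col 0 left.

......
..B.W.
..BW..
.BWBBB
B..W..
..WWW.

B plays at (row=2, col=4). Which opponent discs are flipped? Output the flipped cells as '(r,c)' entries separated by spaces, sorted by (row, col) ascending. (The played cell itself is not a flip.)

Dir NW: first cell '.' (not opp) -> no flip
Dir N: opp run (1,4), next='.' -> no flip
Dir NE: first cell '.' (not opp) -> no flip
Dir W: opp run (2,3) capped by B -> flip
Dir E: first cell '.' (not opp) -> no flip
Dir SW: first cell 'B' (not opp) -> no flip
Dir S: first cell 'B' (not opp) -> no flip
Dir SE: first cell 'B' (not opp) -> no flip

Answer: (2,3)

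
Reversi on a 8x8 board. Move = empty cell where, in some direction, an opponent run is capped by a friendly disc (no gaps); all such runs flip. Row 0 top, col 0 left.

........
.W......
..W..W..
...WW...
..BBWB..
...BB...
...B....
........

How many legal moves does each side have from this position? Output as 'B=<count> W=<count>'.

Answer: B=4 W=8

Derivation:
-- B to move --
(0,0): no bracket -> illegal
(0,1): no bracket -> illegal
(0,2): no bracket -> illegal
(1,0): no bracket -> illegal
(1,2): no bracket -> illegal
(1,3): no bracket -> illegal
(1,4): no bracket -> illegal
(1,5): no bracket -> illegal
(1,6): flips 2 -> legal
(2,0): no bracket -> illegal
(2,1): no bracket -> illegal
(2,3): flips 2 -> legal
(2,4): flips 3 -> legal
(2,6): no bracket -> illegal
(3,1): no bracket -> illegal
(3,2): no bracket -> illegal
(3,5): flips 1 -> legal
(3,6): no bracket -> illegal
(5,5): no bracket -> illegal
B mobility = 4
-- W to move --
(3,1): no bracket -> illegal
(3,2): no bracket -> illegal
(3,5): no bracket -> illegal
(3,6): no bracket -> illegal
(4,1): flips 2 -> legal
(4,6): flips 1 -> legal
(5,1): flips 1 -> legal
(5,2): flips 1 -> legal
(5,5): no bracket -> illegal
(5,6): flips 1 -> legal
(6,2): flips 1 -> legal
(6,4): flips 1 -> legal
(6,5): no bracket -> illegal
(7,2): no bracket -> illegal
(7,3): flips 3 -> legal
(7,4): no bracket -> illegal
W mobility = 8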